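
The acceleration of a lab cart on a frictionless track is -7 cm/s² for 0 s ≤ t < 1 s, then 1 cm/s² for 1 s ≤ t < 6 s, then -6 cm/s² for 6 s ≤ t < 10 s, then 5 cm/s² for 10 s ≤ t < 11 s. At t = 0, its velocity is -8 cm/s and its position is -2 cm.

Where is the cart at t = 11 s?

-195.5 cm

On each constant-a segment, Δv = aΔt and Δx = v₀Δt + ½aΔt²; chain segment to segment.
0–1 s: v starts -8 cm/s; Δx = -8·1 + ½·-7·1² = -11.5 cm; v ends -15 cm/s.
1–6 s: v starts -15 cm/s; Δx = -15·5 + ½·1·5² = -62.5 cm; v ends -10 cm/s.
6–10 s: v starts -10 cm/s; Δx = -10·4 + ½·-6·4² = -88 cm; v ends -34 cm/s.
10–11 s: v starts -34 cm/s; Δx = -34·1 + ½·5·1² = -31.5 cm; v ends -29 cm/s.
x(11) = -2 + Σ Δx = -195.5 cm.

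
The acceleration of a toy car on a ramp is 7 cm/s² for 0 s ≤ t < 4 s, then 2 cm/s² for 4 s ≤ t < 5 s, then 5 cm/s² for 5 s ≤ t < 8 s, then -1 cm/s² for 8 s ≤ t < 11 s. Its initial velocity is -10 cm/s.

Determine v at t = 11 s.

Δv equals the area under the a-t graph; then v = v₀ + Δv.
0–4 s: 7 × 4 = 28 cm/s
4–5 s: 2 × 1 = 2 cm/s
5–8 s: 5 × 3 = 15 cm/s
8–11 s: -1 × 3 = -3 cm/s
Δv = 42 cm/s, so v(11) = -10 + (42) = 32 cm/s.

32 cm/s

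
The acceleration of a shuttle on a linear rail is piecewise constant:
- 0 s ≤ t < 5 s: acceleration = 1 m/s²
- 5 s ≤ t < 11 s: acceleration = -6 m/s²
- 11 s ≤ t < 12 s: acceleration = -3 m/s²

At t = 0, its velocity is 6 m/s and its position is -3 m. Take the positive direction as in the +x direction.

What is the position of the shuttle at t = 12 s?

On each constant-a segment, Δv = aΔt and Δx = v₀Δt + ½aΔt²; chain segment to segment.
0–5 s: v starts 6 m/s; Δx = 6·5 + ½·1·5² = 42.5 m; v ends 11 m/s.
5–11 s: v starts 11 m/s; Δx = 11·6 + ½·-6·6² = -42 m; v ends -25 m/s.
11–12 s: v starts -25 m/s; Δx = -25·1 + ½·-3·1² = -26.5 m; v ends -28 m/s.
x(12) = -3 + Σ Δx = -29 m.

-29 m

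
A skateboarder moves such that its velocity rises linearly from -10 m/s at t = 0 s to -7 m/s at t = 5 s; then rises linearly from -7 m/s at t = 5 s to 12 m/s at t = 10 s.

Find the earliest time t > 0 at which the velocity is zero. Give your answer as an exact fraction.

t = 130/19 s

v changes sign on 5–10 s (from -7 to 12); the graph is linear there, so v = 0 at t = 5 + (7)·(10 − 5)/(12 − -7) = 130/19 s.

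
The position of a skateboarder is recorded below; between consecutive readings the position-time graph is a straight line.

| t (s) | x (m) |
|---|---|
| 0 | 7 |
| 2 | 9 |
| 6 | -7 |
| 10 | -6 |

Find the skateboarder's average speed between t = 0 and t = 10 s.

1.9 m/s

Average speed = (total path length)/(elapsed time); on a piecewise-linear x-t graph the path length is Σ|Δx|.
0–2 s: |Δx| = |9 − 7| = 2 m
2–6 s: |Δx| = |-7 − 9| = 16 m
6–10 s: |Δx| = |-6 − -7| = 1 m
Total path = 19 m; average speed = 19/10 = 1.9 m/s.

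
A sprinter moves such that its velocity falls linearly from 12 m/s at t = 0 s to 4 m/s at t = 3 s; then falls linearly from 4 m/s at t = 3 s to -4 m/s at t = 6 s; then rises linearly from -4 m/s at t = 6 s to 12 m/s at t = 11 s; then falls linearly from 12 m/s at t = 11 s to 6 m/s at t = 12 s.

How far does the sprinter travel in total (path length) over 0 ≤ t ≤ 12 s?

Total distance travelled is ∫|v| dt — sum the magnitudes of each area piece.
0–3 s: |½(12 + 4)(3)| = 24 m
3–6 s: v = 0 at t = 4.5 s; triangle areas 3 + 3 = 6 m
6–11 s: v = 0 at t = 7.25 s; triangle areas 2.5 + 22.5 = 25 m
11–12 s: |½(12 + 6)(1)| = 9 m
Total distance = 64 m

64 m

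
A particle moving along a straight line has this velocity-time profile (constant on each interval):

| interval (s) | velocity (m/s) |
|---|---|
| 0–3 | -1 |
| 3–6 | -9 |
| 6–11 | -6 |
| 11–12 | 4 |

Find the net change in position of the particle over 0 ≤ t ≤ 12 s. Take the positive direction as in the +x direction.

Net displacement equals the area under the velocity-time graph (areas below the axis count negative).
0–3 s: -1 × 3 = -3 m
3–6 s: -9 × 3 = -27 m
6–11 s: -6 × 5 = -30 m
11–12 s: 4 × 1 = 4 m
Net displacement = -56 m

-56 m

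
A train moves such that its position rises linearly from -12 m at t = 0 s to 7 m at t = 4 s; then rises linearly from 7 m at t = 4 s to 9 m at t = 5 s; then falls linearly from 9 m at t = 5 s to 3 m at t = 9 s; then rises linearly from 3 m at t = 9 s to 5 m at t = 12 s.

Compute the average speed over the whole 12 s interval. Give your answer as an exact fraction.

Average speed = (total path length)/(elapsed time); on a piecewise-linear x-t graph the path length is Σ|Δx|.
0–4 s: |Δx| = |7 − -12| = 19 m
4–5 s: |Δx| = |9 − 7| = 2 m
5–9 s: |Δx| = |3 − 9| = 6 m
9–12 s: |Δx| = |5 − 3| = 2 m
Total path = 29 m; average speed = 29/12 = 29/12 m/s.

29/12 m/s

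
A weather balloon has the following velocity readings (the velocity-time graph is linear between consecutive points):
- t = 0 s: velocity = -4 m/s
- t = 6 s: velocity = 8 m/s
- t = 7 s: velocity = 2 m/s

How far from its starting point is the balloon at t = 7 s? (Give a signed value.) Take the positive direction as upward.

Displacement is the signed area under the v-t curve.
0–6 s: ½(-4 + 8)(6) = 12 m
6–7 s: ½(8 + 2)(1) = 5 m
Net displacement = 17 m

17 m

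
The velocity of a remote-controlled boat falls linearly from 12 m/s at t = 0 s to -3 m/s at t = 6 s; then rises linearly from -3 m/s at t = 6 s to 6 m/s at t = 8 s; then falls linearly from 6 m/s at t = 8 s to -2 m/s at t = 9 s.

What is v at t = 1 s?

On 0–6 s the graph is linear from 12 to -3 m/s: v(1) = 12 + (-3 − 12)·(1 − 0)/(6 − 0) = 9.5 m/s.

9.5 m/s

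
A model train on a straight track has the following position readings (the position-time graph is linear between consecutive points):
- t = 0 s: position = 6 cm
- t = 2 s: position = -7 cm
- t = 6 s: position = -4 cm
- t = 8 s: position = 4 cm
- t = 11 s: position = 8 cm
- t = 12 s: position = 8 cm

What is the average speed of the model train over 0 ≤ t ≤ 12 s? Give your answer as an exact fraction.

7/3 cm/s

Average speed = (total path length)/(elapsed time); on a piecewise-linear x-t graph the path length is Σ|Δx|.
0–2 s: |Δx| = |-7 − 6| = 13 cm
2–6 s: |Δx| = |-4 − -7| = 3 cm
6–8 s: |Δx| = |4 − -4| = 8 cm
8–11 s: |Δx| = |8 − 4| = 4 cm
11–12 s: |Δx| = |8 − 8| = 0 cm
Total path = 28 cm; average speed = 28/12 = 7/3 cm/s.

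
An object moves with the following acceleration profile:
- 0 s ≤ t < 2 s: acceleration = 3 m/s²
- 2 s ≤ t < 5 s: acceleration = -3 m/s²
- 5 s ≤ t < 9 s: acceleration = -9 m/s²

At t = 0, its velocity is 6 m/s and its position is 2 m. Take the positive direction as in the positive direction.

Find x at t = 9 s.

On each constant-a segment, Δv = aΔt and Δx = v₀Δt + ½aΔt²; chain segment to segment.
0–2 s: v starts 6 m/s; Δx = 6·2 + ½·3·2² = 18 m; v ends 12 m/s.
2–5 s: v starts 12 m/s; Δx = 12·3 + ½·-3·3² = 22.5 m; v ends 3 m/s.
5–9 s: v starts 3 m/s; Δx = 3·4 + ½·-9·4² = -60 m; v ends -33 m/s.
x(9) = 2 + Σ Δx = -17.5 m.

-17.5 m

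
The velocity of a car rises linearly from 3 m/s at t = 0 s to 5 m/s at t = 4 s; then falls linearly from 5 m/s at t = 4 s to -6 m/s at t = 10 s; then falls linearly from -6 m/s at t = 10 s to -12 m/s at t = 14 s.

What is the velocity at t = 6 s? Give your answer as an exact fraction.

On 4–10 s the graph is linear from 5 to -6 m/s: v(6) = 5 + (-6 − 5)·(6 − 4)/(10 − 4) = 4/3 m/s.

4/3 m/s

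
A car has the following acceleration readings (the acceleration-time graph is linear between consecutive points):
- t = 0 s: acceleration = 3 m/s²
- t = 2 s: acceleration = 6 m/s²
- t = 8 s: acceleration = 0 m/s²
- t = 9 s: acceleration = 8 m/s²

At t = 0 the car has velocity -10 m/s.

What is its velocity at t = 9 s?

Δv equals the area under the a-t graph; then v = v₀ + Δv.
0–2 s: ½(3 + 6)(2) = 9 m/s
2–8 s: ½(6 + 0)(6) = 18 m/s
8–9 s: ½(0 + 8)(1) = 4 m/s
Δv = 31 m/s, so v(9) = -10 + (31) = 21 m/s.

21 m/s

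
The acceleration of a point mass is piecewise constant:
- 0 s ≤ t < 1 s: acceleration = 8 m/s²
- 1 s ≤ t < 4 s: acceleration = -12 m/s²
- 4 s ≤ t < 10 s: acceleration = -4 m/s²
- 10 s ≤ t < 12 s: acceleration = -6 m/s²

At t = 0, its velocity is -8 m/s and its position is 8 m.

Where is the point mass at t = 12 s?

On each constant-a segment, Δv = aΔt and Δx = v₀Δt + ½aΔt²; chain segment to segment.
0–1 s: v starts -8 m/s; Δx = -8·1 + ½·8·1² = -4 m; v ends 0 m/s.
1–4 s: v starts 0 m/s; Δx = 0·3 + ½·-12·3² = -54 m; v ends -36 m/s.
4–10 s: v starts -36 m/s; Δx = -36·6 + ½·-4·6² = -288 m; v ends -60 m/s.
10–12 s: v starts -60 m/s; Δx = -60·2 + ½·-6·2² = -132 m; v ends -72 m/s.
x(12) = 8 + Σ Δx = -470 m.

-470 m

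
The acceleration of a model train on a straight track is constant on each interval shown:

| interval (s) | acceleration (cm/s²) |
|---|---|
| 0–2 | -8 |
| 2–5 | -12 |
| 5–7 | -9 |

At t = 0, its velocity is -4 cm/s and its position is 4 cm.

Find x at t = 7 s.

-264 cm

On each constant-a segment, Δv = aΔt and Δx = v₀Δt + ½aΔt²; chain segment to segment.
0–2 s: v starts -4 cm/s; Δx = -4·2 + ½·-8·2² = -24 cm; v ends -20 cm/s.
2–5 s: v starts -20 cm/s; Δx = -20·3 + ½·-12·3² = -114 cm; v ends -56 cm/s.
5–7 s: v starts -56 cm/s; Δx = -56·2 + ½·-9·2² = -130 cm; v ends -74 cm/s.
x(7) = 4 + Σ Δx = -264 cm.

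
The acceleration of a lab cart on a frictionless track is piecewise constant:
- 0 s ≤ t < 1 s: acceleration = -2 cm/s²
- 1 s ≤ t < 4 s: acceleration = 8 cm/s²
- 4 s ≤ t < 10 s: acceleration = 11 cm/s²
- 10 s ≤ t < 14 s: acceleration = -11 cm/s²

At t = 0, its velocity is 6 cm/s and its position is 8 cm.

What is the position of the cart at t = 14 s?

715 cm

On each constant-a segment, Δv = aΔt and Δx = v₀Δt + ½aΔt²; chain segment to segment.
0–1 s: v starts 6 cm/s; Δx = 6·1 + ½·-2·1² = 5 cm; v ends 4 cm/s.
1–4 s: v starts 4 cm/s; Δx = 4·3 + ½·8·3² = 48 cm; v ends 28 cm/s.
4–10 s: v starts 28 cm/s; Δx = 28·6 + ½·11·6² = 366 cm; v ends 94 cm/s.
10–14 s: v starts 94 cm/s; Δx = 94·4 + ½·-11·4² = 288 cm; v ends 50 cm/s.
x(14) = 8 + Σ Δx = 715 cm.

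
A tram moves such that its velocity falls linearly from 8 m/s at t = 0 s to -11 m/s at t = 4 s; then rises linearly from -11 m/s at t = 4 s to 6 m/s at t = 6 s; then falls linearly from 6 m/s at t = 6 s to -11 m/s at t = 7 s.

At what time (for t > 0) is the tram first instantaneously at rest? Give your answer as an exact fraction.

v changes sign on 0–4 s (from 8 to -11); the graph is linear there, so v = 0 at t = 0 + (-8)·(4 − 0)/(-11 − 8) = 32/19 s.

t = 32/19 s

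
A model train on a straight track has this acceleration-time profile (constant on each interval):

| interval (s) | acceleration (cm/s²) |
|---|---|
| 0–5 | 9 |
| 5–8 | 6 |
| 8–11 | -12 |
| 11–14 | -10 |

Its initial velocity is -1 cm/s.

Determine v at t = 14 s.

Δv equals the area under the a-t graph; then v = v₀ + Δv.
0–5 s: 9 × 5 = 45 cm/s
5–8 s: 6 × 3 = 18 cm/s
8–11 s: -12 × 3 = -36 cm/s
11–14 s: -10 × 3 = -30 cm/s
Δv = -3 cm/s, so v(14) = -1 + (-3) = -4 cm/s.

-4 cm/s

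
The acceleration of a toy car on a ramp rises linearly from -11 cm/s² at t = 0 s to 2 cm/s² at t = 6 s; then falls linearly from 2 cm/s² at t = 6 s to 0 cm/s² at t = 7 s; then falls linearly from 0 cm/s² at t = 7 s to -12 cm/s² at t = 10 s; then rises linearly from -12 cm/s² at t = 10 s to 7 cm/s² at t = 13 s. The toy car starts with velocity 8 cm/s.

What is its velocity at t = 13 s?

-43.5 cm/s

Δv equals the area under the a-t graph; then v = v₀ + Δv.
0–6 s: ½(-11 + 2)(6) = -27 cm/s
6–7 s: ½(2 + 0)(1) = 1 cm/s
7–10 s: ½(0 + -12)(3) = -18 cm/s
10–13 s: ½(-12 + 7)(3) = -7.5 cm/s
Δv = -51.5 cm/s, so v(13) = 8 + (-51.5) = -43.5 cm/s.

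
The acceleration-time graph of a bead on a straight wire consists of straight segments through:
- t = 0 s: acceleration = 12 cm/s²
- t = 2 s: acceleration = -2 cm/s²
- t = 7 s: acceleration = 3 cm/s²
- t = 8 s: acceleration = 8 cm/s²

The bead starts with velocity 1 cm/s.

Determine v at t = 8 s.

Δv equals the area under the a-t graph; then v = v₀ + Δv.
0–2 s: ½(12 + -2)(2) = 10 cm/s
2–7 s: ½(-2 + 3)(5) = 2.5 cm/s
7–8 s: ½(3 + 8)(1) = 5.5 cm/s
Δv = 18 cm/s, so v(8) = 1 + (18) = 19 cm/s.

19 cm/s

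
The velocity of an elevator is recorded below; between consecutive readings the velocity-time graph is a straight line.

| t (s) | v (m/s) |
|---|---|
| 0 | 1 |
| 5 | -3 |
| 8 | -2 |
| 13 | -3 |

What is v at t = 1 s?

0.2 m/s

On 0–5 s the graph is linear from 1 to -3 m/s: v(1) = 1 + (-3 − 1)·(1 − 0)/(5 − 0) = 0.2 m/s.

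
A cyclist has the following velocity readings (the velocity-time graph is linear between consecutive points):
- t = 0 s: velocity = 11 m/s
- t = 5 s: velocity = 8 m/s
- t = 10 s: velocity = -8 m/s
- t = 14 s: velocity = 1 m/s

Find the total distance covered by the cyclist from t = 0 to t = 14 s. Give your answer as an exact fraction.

1475/18 m

Distance (not displacement) is the total path length: add the absolute areas under v-t.
0–5 s: |½(11 + 8)(5)| = 47.5 m
5–10 s: v = 0 at t = 7.5 s; triangle areas 10 + 10 = 20 m
10–14 s: v = 0 at t = 122/9 s; triangle areas 128/9 + 2/9 = 130/9 m
Total distance = 1475/18 m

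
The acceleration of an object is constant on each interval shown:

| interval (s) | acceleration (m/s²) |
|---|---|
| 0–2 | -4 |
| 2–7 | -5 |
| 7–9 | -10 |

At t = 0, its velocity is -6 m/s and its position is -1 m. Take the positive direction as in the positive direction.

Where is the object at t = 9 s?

-251.5 m

On each constant-a segment, Δv = aΔt and Δx = v₀Δt + ½aΔt²; chain segment to segment.
0–2 s: v starts -6 m/s; Δx = -6·2 + ½·-4·2² = -20 m; v ends -14 m/s.
2–7 s: v starts -14 m/s; Δx = -14·5 + ½·-5·5² = -132.5 m; v ends -39 m/s.
7–9 s: v starts -39 m/s; Δx = -39·2 + ½·-10·2² = -98 m; v ends -59 m/s.
x(9) = -1 + Σ Δx = -251.5 m.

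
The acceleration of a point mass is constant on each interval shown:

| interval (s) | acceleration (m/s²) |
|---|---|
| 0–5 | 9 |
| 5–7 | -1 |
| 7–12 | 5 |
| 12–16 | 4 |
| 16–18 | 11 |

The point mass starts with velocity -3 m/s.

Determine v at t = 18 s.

103 m/s

Δv equals the area under the a-t graph; then v = v₀ + Δv.
0–5 s: 9 × 5 = 45 m/s
5–7 s: -1 × 2 = -2 m/s
7–12 s: 5 × 5 = 25 m/s
12–16 s: 4 × 4 = 16 m/s
16–18 s: 11 × 2 = 22 m/s
Δv = 106 m/s, so v(18) = -3 + (106) = 103 m/s.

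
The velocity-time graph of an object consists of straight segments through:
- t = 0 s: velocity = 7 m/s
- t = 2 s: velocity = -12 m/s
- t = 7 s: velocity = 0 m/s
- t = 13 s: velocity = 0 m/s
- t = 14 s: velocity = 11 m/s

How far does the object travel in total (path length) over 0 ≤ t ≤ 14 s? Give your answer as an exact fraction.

Total distance travelled is ∫|v| dt — sum the magnitudes of each area piece.
0–2 s: v = 0 at t = 14/19 s; triangle areas 49/19 + 144/19 = 193/19 m
2–7 s: |½(-12 + 0)(5)| = 30 m
7–13 s: |0| × 6 = 0 m
13–14 s: |½(0 + 11)(1)| = 5.5 m
Total distance = 1735/38 m

1735/38 m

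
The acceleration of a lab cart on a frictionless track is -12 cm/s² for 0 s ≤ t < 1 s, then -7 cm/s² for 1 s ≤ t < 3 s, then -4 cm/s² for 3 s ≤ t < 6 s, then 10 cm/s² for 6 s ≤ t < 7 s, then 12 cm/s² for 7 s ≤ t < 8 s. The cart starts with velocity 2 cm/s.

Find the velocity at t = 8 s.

-14 cm/s

Δv equals the area under the a-t graph; then v = v₀ + Δv.
0–1 s: -12 × 1 = -12 cm/s
1–3 s: -7 × 2 = -14 cm/s
3–6 s: -4 × 3 = -12 cm/s
6–7 s: 10 × 1 = 10 cm/s
7–8 s: 12 × 1 = 12 cm/s
Δv = -16 cm/s, so v(8) = 2 + (-16) = -14 cm/s.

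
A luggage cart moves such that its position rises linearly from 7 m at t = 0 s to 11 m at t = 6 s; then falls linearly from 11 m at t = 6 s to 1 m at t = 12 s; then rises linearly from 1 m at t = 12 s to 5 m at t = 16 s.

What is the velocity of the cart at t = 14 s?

Velocity is the slope of the x-t graph on 12–16 s: (5 − 1)/(16 − 12) = 1 m/s.

1 m/s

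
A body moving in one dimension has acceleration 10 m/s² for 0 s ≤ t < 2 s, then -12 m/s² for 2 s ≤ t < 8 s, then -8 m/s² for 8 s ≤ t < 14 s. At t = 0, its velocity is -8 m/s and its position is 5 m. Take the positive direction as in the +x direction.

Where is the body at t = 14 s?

-639 m

On each constant-a segment, Δv = aΔt and Δx = v₀Δt + ½aΔt²; chain segment to segment.
0–2 s: v starts -8 m/s; Δx = -8·2 + ½·10·2² = 4 m; v ends 12 m/s.
2–8 s: v starts 12 m/s; Δx = 12·6 + ½·-12·6² = -144 m; v ends -60 m/s.
8–14 s: v starts -60 m/s; Δx = -60·6 + ½·-8·6² = -504 m; v ends -108 m/s.
x(14) = 5 + Σ Δx = -639 m.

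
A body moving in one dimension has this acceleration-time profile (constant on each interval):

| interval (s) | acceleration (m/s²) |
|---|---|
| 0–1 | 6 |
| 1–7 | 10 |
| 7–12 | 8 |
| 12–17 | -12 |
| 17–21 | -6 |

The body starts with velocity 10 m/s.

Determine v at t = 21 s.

Δv equals the area under the a-t graph; then v = v₀ + Δv.
0–1 s: 6 × 1 = 6 m/s
1–7 s: 10 × 6 = 60 m/s
7–12 s: 8 × 5 = 40 m/s
12–17 s: -12 × 5 = -60 m/s
17–21 s: -6 × 4 = -24 m/s
Δv = 22 m/s, so v(21) = 10 + (22) = 32 m/s.

32 m/s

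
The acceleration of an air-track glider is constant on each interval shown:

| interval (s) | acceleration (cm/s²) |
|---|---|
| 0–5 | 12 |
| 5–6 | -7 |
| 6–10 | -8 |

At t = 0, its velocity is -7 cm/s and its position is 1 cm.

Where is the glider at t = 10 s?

On each constant-a segment, Δv = aΔt and Δx = v₀Δt + ½aΔt²; chain segment to segment.
0–5 s: v starts -7 cm/s; Δx = -7·5 + ½·12·5² = 115 cm; v ends 53 cm/s.
5–6 s: v starts 53 cm/s; Δx = 53·1 + ½·-7·1² = 49.5 cm; v ends 46 cm/s.
6–10 s: v starts 46 cm/s; Δx = 46·4 + ½·-8·4² = 120 cm; v ends 14 cm/s.
x(10) = 1 + Σ Δx = 285.5 cm.

285.5 cm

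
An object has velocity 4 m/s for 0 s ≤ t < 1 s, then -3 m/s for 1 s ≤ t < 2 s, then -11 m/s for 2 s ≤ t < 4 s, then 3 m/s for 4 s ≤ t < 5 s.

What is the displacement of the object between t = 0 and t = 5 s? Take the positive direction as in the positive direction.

Net displacement equals the area under the velocity-time graph (areas below the axis count negative).
0–1 s: 4 × 1 = 4 m
1–2 s: -3 × 1 = -3 m
2–4 s: -11 × 2 = -22 m
4–5 s: 3 × 1 = 3 m
Net displacement = -18 m

-18 m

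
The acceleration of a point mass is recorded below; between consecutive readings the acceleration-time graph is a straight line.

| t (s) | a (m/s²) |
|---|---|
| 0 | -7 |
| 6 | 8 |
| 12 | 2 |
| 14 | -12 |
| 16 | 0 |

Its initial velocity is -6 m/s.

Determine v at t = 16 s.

5 m/s

Δv equals the area under the a-t graph; then v = v₀ + Δv.
0–6 s: ½(-7 + 8)(6) = 3 m/s
6–12 s: ½(8 + 2)(6) = 30 m/s
12–14 s: ½(2 + -12)(2) = -10 m/s
14–16 s: ½(-12 + 0)(2) = -12 m/s
Δv = 11 m/s, so v(16) = -6 + (11) = 5 m/s.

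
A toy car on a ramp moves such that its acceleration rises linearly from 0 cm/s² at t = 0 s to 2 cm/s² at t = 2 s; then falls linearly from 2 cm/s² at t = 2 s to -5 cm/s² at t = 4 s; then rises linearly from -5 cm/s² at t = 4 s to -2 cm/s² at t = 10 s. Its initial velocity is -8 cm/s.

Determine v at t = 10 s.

-30 cm/s

Δv equals the area under the a-t graph; then v = v₀ + Δv.
0–2 s: ½(0 + 2)(2) = 2 cm/s
2–4 s: ½(2 + -5)(2) = -3 cm/s
4–10 s: ½(-5 + -2)(6) = -21 cm/s
Δv = -22 cm/s, so v(10) = -8 + (-22) = -30 cm/s.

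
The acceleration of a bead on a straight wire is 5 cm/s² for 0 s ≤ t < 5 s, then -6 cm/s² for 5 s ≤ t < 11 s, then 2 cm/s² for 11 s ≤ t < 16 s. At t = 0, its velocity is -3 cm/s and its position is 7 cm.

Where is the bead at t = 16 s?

On each constant-a segment, Δv = aΔt and Δx = v₀Δt + ½aΔt²; chain segment to segment.
0–5 s: v starts -3 cm/s; Δx = -3·5 + ½·5·5² = 47.5 cm; v ends 22 cm/s.
5–11 s: v starts 22 cm/s; Δx = 22·6 + ½·-6·6² = 24 cm; v ends -14 cm/s.
11–16 s: v starts -14 cm/s; Δx = -14·5 + ½·2·5² = -45 cm; v ends -4 cm/s.
x(16) = 7 + Σ Δx = 33.5 cm.

33.5 cm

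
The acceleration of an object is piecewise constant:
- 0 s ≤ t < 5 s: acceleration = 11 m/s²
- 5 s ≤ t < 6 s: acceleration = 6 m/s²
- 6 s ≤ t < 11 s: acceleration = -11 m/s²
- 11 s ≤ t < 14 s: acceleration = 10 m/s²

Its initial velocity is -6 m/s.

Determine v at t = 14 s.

30 m/s

Δv equals the area under the a-t graph; then v = v₀ + Δv.
0–5 s: 11 × 5 = 55 m/s
5–6 s: 6 × 1 = 6 m/s
6–11 s: -11 × 5 = -55 m/s
11–14 s: 10 × 3 = 30 m/s
Δv = 36 m/s, so v(14) = -6 + (36) = 30 m/s.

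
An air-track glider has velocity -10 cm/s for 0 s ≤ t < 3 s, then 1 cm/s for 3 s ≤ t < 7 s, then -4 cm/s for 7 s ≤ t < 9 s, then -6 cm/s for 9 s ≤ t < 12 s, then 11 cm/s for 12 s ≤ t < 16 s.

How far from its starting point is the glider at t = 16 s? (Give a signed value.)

Net displacement equals the area under the velocity-time graph (areas below the axis count negative).
0–3 s: -10 × 3 = -30 cm
3–7 s: 1 × 4 = 4 cm
7–9 s: -4 × 2 = -8 cm
9–12 s: -6 × 3 = -18 cm
12–16 s: 11 × 4 = 44 cm
Net displacement = -8 cm

-8 cm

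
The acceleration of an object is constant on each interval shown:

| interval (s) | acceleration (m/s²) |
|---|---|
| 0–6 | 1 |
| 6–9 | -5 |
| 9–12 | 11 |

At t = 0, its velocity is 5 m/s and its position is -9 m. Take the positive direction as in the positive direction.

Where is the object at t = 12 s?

87 m

On each constant-a segment, Δv = aΔt and Δx = v₀Δt + ½aΔt²; chain segment to segment.
0–6 s: v starts 5 m/s; Δx = 5·6 + ½·1·6² = 48 m; v ends 11 m/s.
6–9 s: v starts 11 m/s; Δx = 11·3 + ½·-5·3² = 10.5 m; v ends -4 m/s.
9–12 s: v starts -4 m/s; Δx = -4·3 + ½·11·3² = 37.5 m; v ends 29 m/s.
x(12) = -9 + Σ Δx = 87 m.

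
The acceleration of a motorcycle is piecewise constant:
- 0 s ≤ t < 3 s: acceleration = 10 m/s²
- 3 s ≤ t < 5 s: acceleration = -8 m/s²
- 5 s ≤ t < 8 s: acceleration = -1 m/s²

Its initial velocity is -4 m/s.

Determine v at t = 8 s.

7 m/s

Δv equals the area under the a-t graph; then v = v₀ + Δv.
0–3 s: 10 × 3 = 30 m/s
3–5 s: -8 × 2 = -16 m/s
5–8 s: -1 × 3 = -3 m/s
Δv = 11 m/s, so v(8) = -4 + (11) = 7 m/s.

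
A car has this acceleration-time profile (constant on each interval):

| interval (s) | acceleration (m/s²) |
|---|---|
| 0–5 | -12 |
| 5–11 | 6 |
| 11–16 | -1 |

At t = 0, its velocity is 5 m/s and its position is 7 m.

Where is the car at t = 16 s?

On each constant-a segment, Δv = aΔt and Δx = v₀Δt + ½aΔt²; chain segment to segment.
0–5 s: v starts 5 m/s; Δx = 5·5 + ½·-12·5² = -125 m; v ends -55 m/s.
5–11 s: v starts -55 m/s; Δx = -55·6 + ½·6·6² = -222 m; v ends -19 m/s.
11–16 s: v starts -19 m/s; Δx = -19·5 + ½·-1·5² = -107.5 m; v ends -24 m/s.
x(16) = 7 + Σ Δx = -447.5 m.

-447.5 m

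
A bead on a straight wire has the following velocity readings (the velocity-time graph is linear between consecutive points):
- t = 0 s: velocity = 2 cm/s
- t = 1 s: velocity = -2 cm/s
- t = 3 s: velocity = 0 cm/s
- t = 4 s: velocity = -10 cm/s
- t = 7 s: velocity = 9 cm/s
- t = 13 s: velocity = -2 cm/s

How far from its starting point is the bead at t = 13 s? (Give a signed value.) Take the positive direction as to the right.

Net displacement equals the area under the velocity-time graph (areas below the axis count negative).
0–1 s: ½(2 + -2)(1) = 0 cm
1–3 s: ½(-2 + 0)(2) = -2 cm
3–4 s: ½(0 + -10)(1) = -5 cm
4–7 s: ½(-10 + 9)(3) = -1.5 cm
7–13 s: ½(9 + -2)(6) = 21 cm
Net displacement = 12.5 cm

12.5 cm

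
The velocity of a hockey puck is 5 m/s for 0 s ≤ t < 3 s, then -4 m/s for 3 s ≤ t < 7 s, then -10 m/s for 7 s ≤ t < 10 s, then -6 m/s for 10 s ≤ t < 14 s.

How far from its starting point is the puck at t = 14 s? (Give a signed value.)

-55 m

Net displacement equals the area under the velocity-time graph (areas below the axis count negative).
0–3 s: 5 × 3 = 15 m
3–7 s: -4 × 4 = -16 m
7–10 s: -10 × 3 = -30 m
10–14 s: -6 × 4 = -24 m
Net displacement = -55 m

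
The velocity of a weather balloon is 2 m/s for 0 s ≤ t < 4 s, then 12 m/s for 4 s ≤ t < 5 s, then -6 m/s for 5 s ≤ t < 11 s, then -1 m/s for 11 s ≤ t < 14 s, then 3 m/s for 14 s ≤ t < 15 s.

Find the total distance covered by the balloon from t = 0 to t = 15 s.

62 m

Total distance travelled is ∫|v| dt — sum the magnitudes of each area piece.
0–4 s: |2| × 4 = 8 m
4–5 s: |12| × 1 = 12 m
5–11 s: |-6| × 6 = 36 m
11–14 s: |-1| × 3 = 3 m
14–15 s: |3| × 1 = 3 m
Total distance = 62 m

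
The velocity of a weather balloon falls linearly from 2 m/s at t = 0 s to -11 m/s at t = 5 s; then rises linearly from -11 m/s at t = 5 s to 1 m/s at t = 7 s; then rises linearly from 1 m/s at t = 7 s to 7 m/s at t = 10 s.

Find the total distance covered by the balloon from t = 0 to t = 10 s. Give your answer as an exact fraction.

1802/39 m

Total distance travelled is ∫|v| dt — sum the magnitudes of each area piece.
0–5 s: v = 0 at t = 10/13 s; triangle areas 10/13 + 605/26 = 625/26 m
5–7 s: v = 0 at t = 41/6 s; triangle areas 121/12 + 1/12 = 61/6 m
7–10 s: |½(1 + 7)(3)| = 12 m
Total distance = 1802/39 m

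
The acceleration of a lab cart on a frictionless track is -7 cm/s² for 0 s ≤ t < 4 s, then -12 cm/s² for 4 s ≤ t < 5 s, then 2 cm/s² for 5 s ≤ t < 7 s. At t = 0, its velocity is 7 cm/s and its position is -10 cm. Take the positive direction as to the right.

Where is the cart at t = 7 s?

-127 cm

On each constant-a segment, Δv = aΔt and Δx = v₀Δt + ½aΔt²; chain segment to segment.
0–4 s: v starts 7 cm/s; Δx = 7·4 + ½·-7·4² = -28 cm; v ends -21 cm/s.
4–5 s: v starts -21 cm/s; Δx = -21·1 + ½·-12·1² = -27 cm; v ends -33 cm/s.
5–7 s: v starts -33 cm/s; Δx = -33·2 + ½·2·2² = -62 cm; v ends -29 cm/s.
x(7) = -10 + Σ Δx = -127 cm.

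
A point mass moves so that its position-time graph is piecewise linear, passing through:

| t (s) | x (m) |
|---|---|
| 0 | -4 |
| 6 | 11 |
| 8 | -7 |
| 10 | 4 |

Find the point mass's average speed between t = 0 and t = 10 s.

4.4 m/s

Average speed = (total path length)/(elapsed time); on a piecewise-linear x-t graph the path length is Σ|Δx|.
0–6 s: |Δx| = |11 − -4| = 15 m
6–8 s: |Δx| = |-7 − 11| = 18 m
8–10 s: |Δx| = |4 − -7| = 11 m
Total path = 44 m; average speed = 44/10 = 4.4 m/s.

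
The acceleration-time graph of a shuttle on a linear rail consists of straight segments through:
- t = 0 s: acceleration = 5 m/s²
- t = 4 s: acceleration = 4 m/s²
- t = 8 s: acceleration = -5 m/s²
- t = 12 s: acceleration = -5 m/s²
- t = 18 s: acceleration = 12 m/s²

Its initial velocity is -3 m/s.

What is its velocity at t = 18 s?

14 m/s

Δv equals the area under the a-t graph; then v = v₀ + Δv.
0–4 s: ½(5 + 4)(4) = 18 m/s
4–8 s: ½(4 + -5)(4) = -2 m/s
8–12 s: -5 × 4 = -20 m/s
12–18 s: ½(-5 + 12)(6) = 21 m/s
Δv = 17 m/s, so v(18) = -3 + (17) = 14 m/s.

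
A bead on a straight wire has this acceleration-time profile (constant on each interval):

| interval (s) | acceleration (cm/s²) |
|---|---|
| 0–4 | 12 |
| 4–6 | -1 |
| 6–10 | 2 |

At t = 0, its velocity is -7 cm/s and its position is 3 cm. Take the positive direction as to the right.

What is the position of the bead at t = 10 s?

323 cm

On each constant-a segment, Δv = aΔt and Δx = v₀Δt + ½aΔt²; chain segment to segment.
0–4 s: v starts -7 cm/s; Δx = -7·4 + ½·12·4² = 68 cm; v ends 41 cm/s.
4–6 s: v starts 41 cm/s; Δx = 41·2 + ½·-1·2² = 80 cm; v ends 39 cm/s.
6–10 s: v starts 39 cm/s; Δx = 39·4 + ½·2·4² = 172 cm; v ends 47 cm/s.
x(10) = 3 + Σ Δx = 323 cm.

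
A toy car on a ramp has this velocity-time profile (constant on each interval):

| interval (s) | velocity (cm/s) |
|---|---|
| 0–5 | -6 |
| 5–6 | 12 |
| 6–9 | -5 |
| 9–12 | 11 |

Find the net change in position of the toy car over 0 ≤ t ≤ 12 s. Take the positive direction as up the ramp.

0 cm

Net displacement equals the area under the velocity-time graph (areas below the axis count negative).
0–5 s: -6 × 5 = -30 cm
5–6 s: 12 × 1 = 12 cm
6–9 s: -5 × 3 = -15 cm
9–12 s: 11 × 3 = 33 cm
Net displacement = 0 cm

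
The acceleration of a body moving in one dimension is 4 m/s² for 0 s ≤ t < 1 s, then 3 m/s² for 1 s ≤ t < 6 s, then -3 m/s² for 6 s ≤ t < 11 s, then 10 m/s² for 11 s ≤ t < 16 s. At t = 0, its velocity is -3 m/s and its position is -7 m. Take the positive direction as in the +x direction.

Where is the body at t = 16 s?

207 m

On each constant-a segment, Δv = aΔt and Δx = v₀Δt + ½aΔt²; chain segment to segment.
0–1 s: v starts -3 m/s; Δx = -3·1 + ½·4·1² = -1 m; v ends 1 m/s.
1–6 s: v starts 1 m/s; Δx = 1·5 + ½·3·5² = 42.5 m; v ends 16 m/s.
6–11 s: v starts 16 m/s; Δx = 16·5 + ½·-3·5² = 42.5 m; v ends 1 m/s.
11–16 s: v starts 1 m/s; Δx = 1·5 + ½·10·5² = 130 m; v ends 51 m/s.
x(16) = -7 + Σ Δx = 207 m.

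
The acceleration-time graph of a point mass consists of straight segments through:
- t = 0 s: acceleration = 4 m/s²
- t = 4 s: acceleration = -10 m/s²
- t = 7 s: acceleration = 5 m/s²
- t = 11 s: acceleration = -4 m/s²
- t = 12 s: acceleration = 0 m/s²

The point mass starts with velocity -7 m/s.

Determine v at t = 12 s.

Δv equals the area under the a-t graph; then v = v₀ + Δv.
0–4 s: ½(4 + -10)(4) = -12 m/s
4–7 s: ½(-10 + 5)(3) = -7.5 m/s
7–11 s: ½(5 + -4)(4) = 2 m/s
11–12 s: ½(-4 + 0)(1) = -2 m/s
Δv = -19.5 m/s, so v(12) = -7 + (-19.5) = -26.5 m/s.

-26.5 m/s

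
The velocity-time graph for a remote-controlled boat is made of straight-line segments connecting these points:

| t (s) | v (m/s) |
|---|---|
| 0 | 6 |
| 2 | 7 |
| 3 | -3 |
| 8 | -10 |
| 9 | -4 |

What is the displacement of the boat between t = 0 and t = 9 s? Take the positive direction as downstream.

-24.5 m

Displacement is the signed area under the v-t curve.
0–2 s: ½(6 + 7)(2) = 13 m
2–3 s: ½(7 + -3)(1) = 2 m
3–8 s: ½(-3 + -10)(5) = -32.5 m
8–9 s: ½(-10 + -4)(1) = -7 m
Net displacement = -24.5 m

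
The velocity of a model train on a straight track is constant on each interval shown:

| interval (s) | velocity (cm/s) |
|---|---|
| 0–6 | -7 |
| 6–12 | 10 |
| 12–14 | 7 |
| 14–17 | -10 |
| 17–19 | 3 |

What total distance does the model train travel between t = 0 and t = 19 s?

152 cm

Total distance travelled is ∫|v| dt — sum the magnitudes of each area piece.
0–6 s: |-7| × 6 = 42 cm
6–12 s: |10| × 6 = 60 cm
12–14 s: |7| × 2 = 14 cm
14–17 s: |-10| × 3 = 30 cm
17–19 s: |3| × 2 = 6 cm
Total distance = 152 cm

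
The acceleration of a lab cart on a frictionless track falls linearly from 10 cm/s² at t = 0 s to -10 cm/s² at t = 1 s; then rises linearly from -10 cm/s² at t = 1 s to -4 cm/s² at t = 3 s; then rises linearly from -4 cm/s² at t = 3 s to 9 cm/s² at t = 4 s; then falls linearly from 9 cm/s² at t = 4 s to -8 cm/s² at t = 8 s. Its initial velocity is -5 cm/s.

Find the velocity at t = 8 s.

-14.5 cm/s

Δv equals the area under the a-t graph; then v = v₀ + Δv.
0–1 s: ½(10 + -10)(1) = 0 cm/s
1–3 s: ½(-10 + -4)(2) = -14 cm/s
3–4 s: ½(-4 + 9)(1) = 2.5 cm/s
4–8 s: ½(9 + -8)(4) = 2 cm/s
Δv = -9.5 cm/s, so v(8) = -5 + (-9.5) = -14.5 cm/s.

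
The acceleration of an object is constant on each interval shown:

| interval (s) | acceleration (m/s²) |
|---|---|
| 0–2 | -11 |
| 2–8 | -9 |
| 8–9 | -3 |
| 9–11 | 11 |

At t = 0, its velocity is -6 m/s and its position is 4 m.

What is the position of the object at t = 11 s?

-591.5 m

On each constant-a segment, Δv = aΔt and Δx = v₀Δt + ½aΔt²; chain segment to segment.
0–2 s: v starts -6 m/s; Δx = -6·2 + ½·-11·2² = -34 m; v ends -28 m/s.
2–8 s: v starts -28 m/s; Δx = -28·6 + ½·-9·6² = -330 m; v ends -82 m/s.
8–9 s: v starts -82 m/s; Δx = -82·1 + ½·-3·1² = -83.5 m; v ends -85 m/s.
9–11 s: v starts -85 m/s; Δx = -85·2 + ½·11·2² = -148 m; v ends -63 m/s.
x(11) = 4 + Σ Δx = -591.5 m.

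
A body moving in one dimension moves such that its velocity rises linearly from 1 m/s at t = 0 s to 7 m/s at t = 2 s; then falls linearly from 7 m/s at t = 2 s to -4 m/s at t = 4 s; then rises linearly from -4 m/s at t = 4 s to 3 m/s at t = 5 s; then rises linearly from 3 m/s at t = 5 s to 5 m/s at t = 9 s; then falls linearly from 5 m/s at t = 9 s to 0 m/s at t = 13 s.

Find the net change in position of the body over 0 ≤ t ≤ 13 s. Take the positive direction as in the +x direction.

Net displacement equals the area under the velocity-time graph (areas below the axis count negative).
0–2 s: ½(1 + 7)(2) = 8 m
2–4 s: ½(7 + -4)(2) = 3 m
4–5 s: ½(-4 + 3)(1) = -0.5 m
5–9 s: ½(3 + 5)(4) = 16 m
9–13 s: ½(5 + 0)(4) = 10 m
Net displacement = 36.5 m

36.5 m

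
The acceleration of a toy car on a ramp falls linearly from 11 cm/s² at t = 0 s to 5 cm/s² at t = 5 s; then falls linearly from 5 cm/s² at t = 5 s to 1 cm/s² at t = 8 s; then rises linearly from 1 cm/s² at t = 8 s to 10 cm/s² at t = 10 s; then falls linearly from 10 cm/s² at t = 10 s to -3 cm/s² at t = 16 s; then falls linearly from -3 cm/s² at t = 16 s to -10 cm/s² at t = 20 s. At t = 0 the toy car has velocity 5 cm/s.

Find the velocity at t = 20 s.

60 cm/s

Δv equals the area under the a-t graph; then v = v₀ + Δv.
0–5 s: ½(11 + 5)(5) = 40 cm/s
5–8 s: ½(5 + 1)(3) = 9 cm/s
8–10 s: ½(1 + 10)(2) = 11 cm/s
10–16 s: ½(10 + -3)(6) = 21 cm/s
16–20 s: ½(-3 + -10)(4) = -26 cm/s
Δv = 55 cm/s, so v(20) = 5 + (55) = 60 cm/s.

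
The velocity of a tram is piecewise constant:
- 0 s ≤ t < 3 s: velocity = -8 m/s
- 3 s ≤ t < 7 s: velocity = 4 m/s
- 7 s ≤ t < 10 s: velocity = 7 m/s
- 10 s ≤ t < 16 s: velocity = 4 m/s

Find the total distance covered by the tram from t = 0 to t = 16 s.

Distance (not displacement) is the total path length: add the absolute areas under v-t.
0–3 s: |-8| × 3 = 24 m
3–7 s: |4| × 4 = 16 m
7–10 s: |7| × 3 = 21 m
10–16 s: |4| × 6 = 24 m
Total distance = 85 m

85 m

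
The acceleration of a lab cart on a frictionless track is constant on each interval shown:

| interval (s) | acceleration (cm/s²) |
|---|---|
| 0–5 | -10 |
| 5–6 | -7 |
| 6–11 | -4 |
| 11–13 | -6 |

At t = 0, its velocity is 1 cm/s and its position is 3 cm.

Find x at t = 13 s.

-663.5 cm

On each constant-a segment, Δv = aΔt and Δx = v₀Δt + ½aΔt²; chain segment to segment.
0–5 s: v starts 1 cm/s; Δx = 1·5 + ½·-10·5² = -120 cm; v ends -49 cm/s.
5–6 s: v starts -49 cm/s; Δx = -49·1 + ½·-7·1² = -52.5 cm; v ends -56 cm/s.
6–11 s: v starts -56 cm/s; Δx = -56·5 + ½·-4·5² = -330 cm; v ends -76 cm/s.
11–13 s: v starts -76 cm/s; Δx = -76·2 + ½·-6·2² = -164 cm; v ends -88 cm/s.
x(13) = 3 + Σ Δx = -663.5 cm.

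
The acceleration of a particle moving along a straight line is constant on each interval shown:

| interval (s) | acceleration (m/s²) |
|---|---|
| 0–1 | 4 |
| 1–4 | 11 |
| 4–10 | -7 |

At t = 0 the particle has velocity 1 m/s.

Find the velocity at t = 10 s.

Δv equals the area under the a-t graph; then v = v₀ + Δv.
0–1 s: 4 × 1 = 4 m/s
1–4 s: 11 × 3 = 33 m/s
4–10 s: -7 × 6 = -42 m/s
Δv = -5 m/s, so v(10) = 1 + (-5) = -4 m/s.

-4 m/s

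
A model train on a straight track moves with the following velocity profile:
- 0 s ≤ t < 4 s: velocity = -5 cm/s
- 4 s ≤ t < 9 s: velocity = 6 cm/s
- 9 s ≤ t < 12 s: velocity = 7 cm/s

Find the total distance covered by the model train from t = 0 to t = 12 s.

Distance (not displacement) is the total path length: add the absolute areas under v-t.
0–4 s: |-5| × 4 = 20 cm
4–9 s: |6| × 5 = 30 cm
9–12 s: |7| × 3 = 21 cm
Total distance = 71 cm

71 cm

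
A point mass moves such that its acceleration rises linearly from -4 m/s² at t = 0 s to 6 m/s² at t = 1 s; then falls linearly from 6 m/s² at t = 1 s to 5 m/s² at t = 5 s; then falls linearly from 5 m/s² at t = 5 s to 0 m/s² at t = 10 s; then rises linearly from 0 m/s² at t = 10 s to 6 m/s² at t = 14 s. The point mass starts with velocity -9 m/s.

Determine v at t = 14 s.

38.5 m/s

Δv equals the area under the a-t graph; then v = v₀ + Δv.
0–1 s: ½(-4 + 6)(1) = 1 m/s
1–5 s: ½(6 + 5)(4) = 22 m/s
5–10 s: ½(5 + 0)(5) = 12.5 m/s
10–14 s: ½(0 + 6)(4) = 12 m/s
Δv = 47.5 m/s, so v(14) = -9 + (47.5) = 38.5 m/s.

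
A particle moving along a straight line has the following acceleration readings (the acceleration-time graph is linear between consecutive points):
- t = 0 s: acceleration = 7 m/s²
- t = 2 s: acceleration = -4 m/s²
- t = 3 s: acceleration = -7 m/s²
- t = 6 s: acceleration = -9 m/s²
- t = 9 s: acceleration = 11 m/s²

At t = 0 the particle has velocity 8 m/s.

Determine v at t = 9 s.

Δv equals the area under the a-t graph; then v = v₀ + Δv.
0–2 s: ½(7 + -4)(2) = 3 m/s
2–3 s: ½(-4 + -7)(1) = -5.5 m/s
3–6 s: ½(-7 + -9)(3) = -24 m/s
6–9 s: ½(-9 + 11)(3) = 3 m/s
Δv = -23.5 m/s, so v(9) = 8 + (-23.5) = -15.5 m/s.

-15.5 m/s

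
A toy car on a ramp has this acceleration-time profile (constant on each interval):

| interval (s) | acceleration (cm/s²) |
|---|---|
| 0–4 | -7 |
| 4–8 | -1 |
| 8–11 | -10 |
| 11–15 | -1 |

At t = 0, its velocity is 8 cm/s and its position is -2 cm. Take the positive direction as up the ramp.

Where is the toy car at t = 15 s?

On each constant-a segment, Δv = aΔt and Δx = v₀Δt + ½aΔt²; chain segment to segment.
0–4 s: v starts 8 cm/s; Δx = 8·4 + ½·-7·4² = -24 cm; v ends -20 cm/s.
4–8 s: v starts -20 cm/s; Δx = -20·4 + ½·-1·4² = -88 cm; v ends -24 cm/s.
8–11 s: v starts -24 cm/s; Δx = -24·3 + ½·-10·3² = -117 cm; v ends -54 cm/s.
11–15 s: v starts -54 cm/s; Δx = -54·4 + ½·-1·4² = -224 cm; v ends -58 cm/s.
x(15) = -2 + Σ Δx = -455 cm.

-455 cm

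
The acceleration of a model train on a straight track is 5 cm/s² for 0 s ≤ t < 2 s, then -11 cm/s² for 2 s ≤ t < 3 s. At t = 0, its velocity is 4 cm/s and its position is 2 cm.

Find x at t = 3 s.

On each constant-a segment, Δv = aΔt and Δx = v₀Δt + ½aΔt²; chain segment to segment.
0–2 s: v starts 4 cm/s; Δx = 4·2 + ½·5·2² = 18 cm; v ends 14 cm/s.
2–3 s: v starts 14 cm/s; Δx = 14·1 + ½·-11·1² = 8.5 cm; v ends 3 cm/s.
x(3) = 2 + Σ Δx = 28.5 cm.

28.5 cm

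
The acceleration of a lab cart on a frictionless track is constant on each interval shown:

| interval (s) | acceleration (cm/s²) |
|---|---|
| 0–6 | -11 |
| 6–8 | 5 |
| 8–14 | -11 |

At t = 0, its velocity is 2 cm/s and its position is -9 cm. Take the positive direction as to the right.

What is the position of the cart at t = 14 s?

-835 cm

On each constant-a segment, Δv = aΔt and Δx = v₀Δt + ½aΔt²; chain segment to segment.
0–6 s: v starts 2 cm/s; Δx = 2·6 + ½·-11·6² = -186 cm; v ends -64 cm/s.
6–8 s: v starts -64 cm/s; Δx = -64·2 + ½·5·2² = -118 cm; v ends -54 cm/s.
8–14 s: v starts -54 cm/s; Δx = -54·6 + ½·-11·6² = -522 cm; v ends -120 cm/s.
x(14) = -9 + Σ Δx = -835 cm.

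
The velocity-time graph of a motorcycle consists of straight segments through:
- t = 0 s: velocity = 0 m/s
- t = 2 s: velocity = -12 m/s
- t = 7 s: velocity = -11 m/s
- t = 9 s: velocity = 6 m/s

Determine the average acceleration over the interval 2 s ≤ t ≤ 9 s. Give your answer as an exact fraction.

Average acceleration = Δv/Δt = (6 − -12)/(9 − 2) = 18/7 m/s².

18/7 m/s²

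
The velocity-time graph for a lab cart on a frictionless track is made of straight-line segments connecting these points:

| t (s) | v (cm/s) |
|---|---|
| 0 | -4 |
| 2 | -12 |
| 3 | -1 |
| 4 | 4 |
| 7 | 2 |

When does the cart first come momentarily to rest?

t = 3.2 s

v changes sign on 3–4 s (from -1 to 4); the graph is linear there, so v = 0 at t = 3 + (1)·(4 − 3)/(4 − -1) = 3.2 s.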